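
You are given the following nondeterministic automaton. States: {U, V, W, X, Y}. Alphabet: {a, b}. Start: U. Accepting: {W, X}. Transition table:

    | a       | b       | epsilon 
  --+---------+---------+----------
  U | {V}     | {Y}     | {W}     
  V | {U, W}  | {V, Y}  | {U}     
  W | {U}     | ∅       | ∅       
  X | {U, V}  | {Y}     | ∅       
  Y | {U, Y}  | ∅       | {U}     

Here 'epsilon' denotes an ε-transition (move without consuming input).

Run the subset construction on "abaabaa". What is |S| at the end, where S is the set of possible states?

4

Start: ε-closure({U}) = {U, W}.
Read 'a': U→{V}, W→{U}; union {U, V}; ε-closure = {U, V, W}.
Read 'b': U→{Y}, V→{V, Y}, W→∅; union {V, Y}; ε-closure = {U, V, W, Y}.
Read 'a': U→{V}, V→{U, W}, W→{U}, Y→{U, Y}; now {U, V, W, Y}.
Read 'a': U→{V}, V→{U, W}, W→{U}, Y→{U, Y}; now {U, V, W, Y}.
Read 'b': U→{Y}, V→{V, Y}, W→∅, Y→∅; union {V, Y}; ε-closure = {U, V, W, Y}.
Read 'a': U→{V}, V→{U, W}, W→{U}, Y→{U, Y}; now {U, V, W, Y}.
Read 'a': U→{V}, V→{U, W}, W→{U}, Y→{U, Y}; now {U, V, W, Y}.
That set has 4 states.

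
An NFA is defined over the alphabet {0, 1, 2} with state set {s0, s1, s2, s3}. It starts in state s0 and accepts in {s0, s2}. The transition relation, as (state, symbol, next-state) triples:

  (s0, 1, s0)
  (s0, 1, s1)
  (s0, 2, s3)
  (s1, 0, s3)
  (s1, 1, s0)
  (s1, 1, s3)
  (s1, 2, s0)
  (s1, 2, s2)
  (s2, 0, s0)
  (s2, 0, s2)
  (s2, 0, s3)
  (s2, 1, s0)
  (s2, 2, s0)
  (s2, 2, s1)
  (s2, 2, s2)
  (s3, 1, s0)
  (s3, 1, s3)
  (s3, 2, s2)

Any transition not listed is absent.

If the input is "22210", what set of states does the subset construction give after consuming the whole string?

Start in {s0}.
Read '2': {s0} → {s3}.
Read '2': {s3} → {s2}.
Read '2': {s2} → {s0, s1, s2}.
Read '1': {s0, s1, s2} → {s0, s1, s3}.
Read '0': {s0, s1, s3} → {s3}.

{s3}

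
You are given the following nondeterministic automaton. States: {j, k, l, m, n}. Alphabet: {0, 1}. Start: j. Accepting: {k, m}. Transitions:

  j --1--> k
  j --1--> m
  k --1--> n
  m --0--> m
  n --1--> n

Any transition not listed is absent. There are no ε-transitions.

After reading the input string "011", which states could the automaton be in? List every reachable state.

Start in {j}.
Read '0': {j} → ∅.
The set is empty and remains empty for the remaining 2 symbols.

∅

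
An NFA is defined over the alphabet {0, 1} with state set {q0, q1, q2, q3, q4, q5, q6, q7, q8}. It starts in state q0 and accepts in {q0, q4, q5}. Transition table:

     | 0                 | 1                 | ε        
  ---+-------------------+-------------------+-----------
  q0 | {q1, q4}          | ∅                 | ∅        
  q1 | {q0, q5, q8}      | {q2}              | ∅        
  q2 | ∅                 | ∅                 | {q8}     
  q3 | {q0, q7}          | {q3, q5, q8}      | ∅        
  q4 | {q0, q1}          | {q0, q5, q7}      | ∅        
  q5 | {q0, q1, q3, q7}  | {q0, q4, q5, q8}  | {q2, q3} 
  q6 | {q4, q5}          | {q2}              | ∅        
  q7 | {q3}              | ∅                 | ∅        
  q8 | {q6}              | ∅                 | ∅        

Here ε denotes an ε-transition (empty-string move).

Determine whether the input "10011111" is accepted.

Start in {q0}.
Read '1': q0→∅; now ∅.
The set is empty and remains empty for the remaining 7 symbols.
The final set ∅ contains no accepting state.

No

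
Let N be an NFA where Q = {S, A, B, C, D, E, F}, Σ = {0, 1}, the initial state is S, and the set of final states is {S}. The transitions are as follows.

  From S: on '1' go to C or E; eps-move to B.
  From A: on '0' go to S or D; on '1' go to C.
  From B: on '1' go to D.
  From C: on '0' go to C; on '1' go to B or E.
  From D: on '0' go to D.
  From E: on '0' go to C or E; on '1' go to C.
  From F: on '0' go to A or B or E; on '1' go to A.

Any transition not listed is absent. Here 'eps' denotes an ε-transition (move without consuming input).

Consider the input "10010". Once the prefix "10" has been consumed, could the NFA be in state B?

No

Start: ε-closure({S}) = {S, B}.
Read '1': {S, B} → {C, D, E}.
Read '0': {C, D, E} → {C, D, E}.
State B is not in {C, D, E}.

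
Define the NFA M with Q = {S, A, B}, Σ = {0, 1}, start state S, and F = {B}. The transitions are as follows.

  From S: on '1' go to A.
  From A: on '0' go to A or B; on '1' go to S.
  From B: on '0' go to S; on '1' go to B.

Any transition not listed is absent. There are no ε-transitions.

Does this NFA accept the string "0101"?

No

Start in {S}.
Read '0': {S} → ∅.
The set is empty and remains empty for the remaining 3 symbols.
The final set ∅ contains no accepting state.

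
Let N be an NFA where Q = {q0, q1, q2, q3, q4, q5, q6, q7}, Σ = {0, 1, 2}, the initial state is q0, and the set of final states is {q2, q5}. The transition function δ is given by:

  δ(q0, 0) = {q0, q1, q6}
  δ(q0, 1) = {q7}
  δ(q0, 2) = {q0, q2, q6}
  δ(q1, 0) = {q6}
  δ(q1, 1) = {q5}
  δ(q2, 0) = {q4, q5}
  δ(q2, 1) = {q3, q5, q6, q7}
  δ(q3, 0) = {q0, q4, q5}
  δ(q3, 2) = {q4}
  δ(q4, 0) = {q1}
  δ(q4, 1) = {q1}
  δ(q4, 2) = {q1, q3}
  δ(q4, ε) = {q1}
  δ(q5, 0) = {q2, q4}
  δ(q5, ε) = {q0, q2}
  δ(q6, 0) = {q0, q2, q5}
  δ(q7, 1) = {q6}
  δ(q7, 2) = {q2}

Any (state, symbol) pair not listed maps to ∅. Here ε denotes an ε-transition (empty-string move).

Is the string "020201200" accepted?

Yes

Start in {q0}.
Read '0': {q0} → {q0, q1, q6}.
Read '2': {q0, q1, q6} → {q0, q2, q6}.
Read '0': {q0, q2, q6} → {q0, q1, q2, q4, q5, q6}.
Read '2': {q0, q1, q2, q4, q5, q6} → {q0, q1, q2, q3, q6}.
Read '0': {q0, q1, q2, q3, q6} → {q0, q1, q2, q4, q5, q6}.
Read '1': {q0, q1, q2, q4, q5, q6} → {q0, q1, q2, q3, q5, q6, q7}.
Read '2': {q0, q1, q2, q3, q5, q6, q7} → {q0, q1, q2, q4, q6}.
Read '0': {q0, q1, q2, q4, q6} → {q0, q1, q2, q4, q5, q6}.
Read '0': {q0, q1, q2, q4, q5, q6} → {q0, q1, q2, q4, q5, q6}.
The final set {q0, q1, q2, q4, q5, q6} contains the accepting states q2, q5.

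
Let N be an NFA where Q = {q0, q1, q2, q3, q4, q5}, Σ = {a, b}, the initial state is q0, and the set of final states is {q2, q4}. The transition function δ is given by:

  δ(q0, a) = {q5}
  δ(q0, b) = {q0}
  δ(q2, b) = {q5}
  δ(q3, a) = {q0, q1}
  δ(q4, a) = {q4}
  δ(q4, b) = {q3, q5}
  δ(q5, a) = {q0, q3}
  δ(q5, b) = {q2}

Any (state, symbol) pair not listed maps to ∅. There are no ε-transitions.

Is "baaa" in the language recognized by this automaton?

Start in {q0}.
Read 'b': q0→{q0}; now {q0}.
Read 'a': q0→{q5}; now {q5}.
Read 'a': q5→{q0, q3}; now {q0, q3}.
Read 'a': q0→{q5}, q3→{q0, q1}; now {q0, q1, q5}.
The final set {q0, q1, q5} contains no accepting state.

No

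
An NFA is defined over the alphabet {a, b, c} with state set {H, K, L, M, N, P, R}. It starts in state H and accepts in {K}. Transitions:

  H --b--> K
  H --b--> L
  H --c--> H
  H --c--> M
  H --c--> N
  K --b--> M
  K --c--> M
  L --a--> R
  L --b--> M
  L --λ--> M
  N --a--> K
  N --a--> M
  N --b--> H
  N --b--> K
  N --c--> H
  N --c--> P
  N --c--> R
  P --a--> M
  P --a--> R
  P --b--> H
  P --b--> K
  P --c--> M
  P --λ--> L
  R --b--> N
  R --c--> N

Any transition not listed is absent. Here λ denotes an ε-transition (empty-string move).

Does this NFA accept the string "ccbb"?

Yes

Start in {H}.
Read 'c': H→{H, M, N}; now {H, M, N}.
Read 'c': H→{H, M, N}, M→∅, N→{H, P, R}; union {H, M, N, P, R}; ε-closure = {H, L, M, N, P, R}.
Read 'b': H→{K, L}, L→{M}, M→∅, N→{H, K}, P→{H, K}, R→{N}; now {H, K, L, M, N}.
Read 'b': H→{K, L}, K→{M}, L→{M}, M→∅, N→{H, K}; now {H, K, L, M}.
The final set {H, K, L, M} contains the accepting state K.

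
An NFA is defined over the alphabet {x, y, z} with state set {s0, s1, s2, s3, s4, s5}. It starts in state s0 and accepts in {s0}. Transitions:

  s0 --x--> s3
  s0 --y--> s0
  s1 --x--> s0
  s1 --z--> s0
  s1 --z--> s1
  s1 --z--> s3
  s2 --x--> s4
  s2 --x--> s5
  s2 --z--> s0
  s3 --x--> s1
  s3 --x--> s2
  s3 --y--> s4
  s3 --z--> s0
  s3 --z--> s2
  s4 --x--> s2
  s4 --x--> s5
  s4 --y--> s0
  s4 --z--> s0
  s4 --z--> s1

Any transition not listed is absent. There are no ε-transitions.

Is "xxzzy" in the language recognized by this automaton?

Yes

Start in {s0}.
Read 'x': s0→{s3}; now {s3}.
Read 'x': s3→{s1, s2}; now {s1, s2}.
Read 'z': s1→{s0, s1, s3}, s2→{s0}; now {s0, s1, s3}.
Read 'z': s0→∅, s1→{s0, s1, s3}, s3→{s0, s2}; now {s0, s1, s2, s3}.
Read 'y': s0→{s0}, s1→∅, s2→∅, s3→{s4}; now {s0, s4}.
The final set {s0, s4} contains the accepting state s0.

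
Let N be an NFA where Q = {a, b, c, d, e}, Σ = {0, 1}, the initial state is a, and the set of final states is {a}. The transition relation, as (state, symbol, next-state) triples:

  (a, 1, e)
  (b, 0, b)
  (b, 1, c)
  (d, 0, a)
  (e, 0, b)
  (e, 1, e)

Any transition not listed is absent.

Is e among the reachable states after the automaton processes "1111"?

Start in {a}.
Read '1': {a} → {e}.
Read '1': {e} → {e}.
Read '1': {e} → {e}.
Read '1': {e} → {e}.
State e is in {e}.

Yes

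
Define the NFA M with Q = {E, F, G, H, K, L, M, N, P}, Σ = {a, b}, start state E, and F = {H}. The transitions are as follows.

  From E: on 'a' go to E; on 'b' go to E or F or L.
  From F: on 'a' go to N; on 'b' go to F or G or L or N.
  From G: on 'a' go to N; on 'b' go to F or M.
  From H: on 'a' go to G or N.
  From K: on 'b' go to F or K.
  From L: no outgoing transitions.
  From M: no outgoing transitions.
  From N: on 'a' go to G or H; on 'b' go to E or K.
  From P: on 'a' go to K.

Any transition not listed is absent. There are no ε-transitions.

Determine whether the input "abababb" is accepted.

Start in {E}.
Read 'a': {E} → {E}.
Read 'b': {E} → {E, F, L}.
Read 'a': {E, F, L} → {E, N}.
Read 'b': {E, N} → {E, F, K, L}.
Read 'a': {E, F, K, L} → {E, N}.
Read 'b': {E, N} → {E, F, K, L}.
Read 'b': {E, F, K, L} → {E, F, G, K, L, N}.
The final set {E, F, G, K, L, N} contains no accepting state.

No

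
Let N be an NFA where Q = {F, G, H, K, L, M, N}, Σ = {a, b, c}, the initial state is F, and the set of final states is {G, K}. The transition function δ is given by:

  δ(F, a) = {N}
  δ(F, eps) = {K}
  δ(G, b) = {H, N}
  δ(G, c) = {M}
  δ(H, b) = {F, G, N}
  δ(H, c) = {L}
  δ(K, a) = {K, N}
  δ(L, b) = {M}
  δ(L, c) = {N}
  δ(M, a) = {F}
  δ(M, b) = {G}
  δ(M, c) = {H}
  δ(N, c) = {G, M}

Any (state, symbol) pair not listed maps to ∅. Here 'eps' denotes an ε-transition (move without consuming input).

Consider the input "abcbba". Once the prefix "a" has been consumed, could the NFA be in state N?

Yes

Start: ε-closure({F}) = {F, K}.
Read 'a': {F, K} → {K, N}.
State N is in {K, N}.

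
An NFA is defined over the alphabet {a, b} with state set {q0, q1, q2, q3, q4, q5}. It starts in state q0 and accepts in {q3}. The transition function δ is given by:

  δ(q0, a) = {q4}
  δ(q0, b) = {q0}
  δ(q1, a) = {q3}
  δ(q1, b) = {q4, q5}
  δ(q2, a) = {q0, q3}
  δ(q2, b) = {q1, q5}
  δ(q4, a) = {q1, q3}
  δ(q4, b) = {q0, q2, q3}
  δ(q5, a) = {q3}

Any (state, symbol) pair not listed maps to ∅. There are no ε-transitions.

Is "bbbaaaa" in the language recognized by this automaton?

No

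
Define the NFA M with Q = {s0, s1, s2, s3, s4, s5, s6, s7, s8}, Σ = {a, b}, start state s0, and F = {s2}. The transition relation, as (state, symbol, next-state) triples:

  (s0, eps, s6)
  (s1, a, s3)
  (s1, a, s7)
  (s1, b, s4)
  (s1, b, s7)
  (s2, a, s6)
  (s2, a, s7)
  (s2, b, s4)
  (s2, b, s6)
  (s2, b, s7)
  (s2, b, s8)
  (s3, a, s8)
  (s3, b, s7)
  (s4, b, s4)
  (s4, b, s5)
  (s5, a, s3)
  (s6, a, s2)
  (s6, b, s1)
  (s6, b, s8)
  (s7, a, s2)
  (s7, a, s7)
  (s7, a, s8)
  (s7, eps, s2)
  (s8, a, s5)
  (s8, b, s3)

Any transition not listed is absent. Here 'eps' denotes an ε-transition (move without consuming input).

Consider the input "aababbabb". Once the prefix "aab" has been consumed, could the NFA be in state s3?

Start: ε-closure({s0}) = {s0, s6}.
Read 'a': {s0, s6} → {s2}.
Read 'a': {s2} → {s2, s6, s7}.
Read 'b': {s2, s6, s7} → {s1, s2, s4, s6, s7, s8}.
State s3 is not in {s1, s2, s4, s6, s7, s8}.

No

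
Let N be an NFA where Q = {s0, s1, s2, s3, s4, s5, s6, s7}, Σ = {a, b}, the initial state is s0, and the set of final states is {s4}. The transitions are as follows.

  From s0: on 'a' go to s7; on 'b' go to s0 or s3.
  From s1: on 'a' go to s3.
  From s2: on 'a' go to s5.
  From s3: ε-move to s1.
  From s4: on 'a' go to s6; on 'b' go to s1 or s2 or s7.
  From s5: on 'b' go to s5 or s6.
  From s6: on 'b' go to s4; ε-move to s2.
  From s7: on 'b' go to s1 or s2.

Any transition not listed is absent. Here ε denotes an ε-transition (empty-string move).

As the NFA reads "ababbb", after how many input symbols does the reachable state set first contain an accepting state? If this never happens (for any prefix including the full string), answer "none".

Start in {s0}.
Read 'a': s0→{s7}; now {s7}.
Read 'b': s7→{s1, s2}; now {s1, s2}.
Read 'a': s1→{s3}, s2→{s5}; union {s3, s5}; ε-closure = {s1, s3, s5}.
Read 'b': s1→∅, s3→∅, s5→{s5, s6}; union {s5, s6}; ε-closure = {s2, s5, s6}.
Read 'b': s2→∅, s5→{s5, s6}, s6→{s4}; union {s4, s5, s6}; ε-closure = {s2, s4, s5, s6}.
None of the earlier sets intersect F, but {s2, s4, s5, s6} does.

5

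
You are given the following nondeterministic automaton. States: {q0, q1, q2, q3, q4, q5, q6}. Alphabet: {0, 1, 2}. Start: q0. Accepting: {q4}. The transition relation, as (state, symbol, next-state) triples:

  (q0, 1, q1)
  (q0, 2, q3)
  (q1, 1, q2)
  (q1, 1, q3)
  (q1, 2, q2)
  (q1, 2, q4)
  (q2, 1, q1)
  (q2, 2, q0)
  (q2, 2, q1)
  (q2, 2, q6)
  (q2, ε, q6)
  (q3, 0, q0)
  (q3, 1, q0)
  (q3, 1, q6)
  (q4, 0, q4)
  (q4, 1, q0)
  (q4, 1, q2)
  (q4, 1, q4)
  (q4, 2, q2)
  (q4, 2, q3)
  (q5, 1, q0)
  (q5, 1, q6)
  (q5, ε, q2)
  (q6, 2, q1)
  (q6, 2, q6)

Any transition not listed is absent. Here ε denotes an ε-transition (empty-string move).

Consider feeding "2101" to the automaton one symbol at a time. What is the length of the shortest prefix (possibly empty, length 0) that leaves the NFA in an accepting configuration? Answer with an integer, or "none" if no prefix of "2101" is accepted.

none

Start in {q0}.
Read '2': q0→{q3}; now {q3}.
Read '1': q3→{q0, q6}; now {q0, q6}.
Read '0': q0→∅, q6→∅; now ∅.
The set is empty and remains empty for the remaining 1 symbol.
No reachable set along the way intersects F.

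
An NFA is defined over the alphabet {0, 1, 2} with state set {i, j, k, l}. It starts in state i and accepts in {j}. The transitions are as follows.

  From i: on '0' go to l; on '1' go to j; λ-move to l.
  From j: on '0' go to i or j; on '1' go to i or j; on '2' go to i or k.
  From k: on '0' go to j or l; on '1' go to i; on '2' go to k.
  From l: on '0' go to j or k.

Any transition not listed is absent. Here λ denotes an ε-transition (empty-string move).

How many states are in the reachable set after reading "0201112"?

Start: ε-closure({i}) = {i, l}.
Read '0': i→{l}, l→{j, k}; now {j, k, l}.
Read '2': j→{i, k}, k→{k}, l→∅; union {i, k}; ε-closure = {i, k, l}.
Read '0': i→{l}, k→{j, l}, l→{j, k}; now {j, k, l}.
Read '1': j→{i, j}, k→{i}, l→∅; union {i, j}; ε-closure = {i, j, l}.
Read '1': i→{j}, j→{i, j}, l→∅; union {i, j}; ε-closure = {i, j, l}.
Read '1': i→{j}, j→{i, j}, l→∅; union {i, j}; ε-closure = {i, j, l}.
Read '2': i→∅, j→{i, k}, l→∅; union {i, k}; ε-closure = {i, k, l}.
That set has 3 states.

3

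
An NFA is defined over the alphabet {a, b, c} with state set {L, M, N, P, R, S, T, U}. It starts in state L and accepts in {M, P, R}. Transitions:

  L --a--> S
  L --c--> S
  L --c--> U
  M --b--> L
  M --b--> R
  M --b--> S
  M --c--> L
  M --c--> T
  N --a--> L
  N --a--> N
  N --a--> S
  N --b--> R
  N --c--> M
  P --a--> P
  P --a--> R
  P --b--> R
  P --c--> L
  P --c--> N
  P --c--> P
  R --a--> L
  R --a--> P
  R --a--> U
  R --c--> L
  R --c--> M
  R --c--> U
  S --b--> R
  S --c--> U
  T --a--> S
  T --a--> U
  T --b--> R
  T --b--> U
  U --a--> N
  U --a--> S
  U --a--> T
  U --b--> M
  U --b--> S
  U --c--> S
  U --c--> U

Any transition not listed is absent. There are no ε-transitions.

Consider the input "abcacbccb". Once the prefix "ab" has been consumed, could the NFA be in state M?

No

Start in {L}.
Read 'a': L→{S}; now {S}.
Read 'b': S→{R}; now {R}.
State M is not in {R}.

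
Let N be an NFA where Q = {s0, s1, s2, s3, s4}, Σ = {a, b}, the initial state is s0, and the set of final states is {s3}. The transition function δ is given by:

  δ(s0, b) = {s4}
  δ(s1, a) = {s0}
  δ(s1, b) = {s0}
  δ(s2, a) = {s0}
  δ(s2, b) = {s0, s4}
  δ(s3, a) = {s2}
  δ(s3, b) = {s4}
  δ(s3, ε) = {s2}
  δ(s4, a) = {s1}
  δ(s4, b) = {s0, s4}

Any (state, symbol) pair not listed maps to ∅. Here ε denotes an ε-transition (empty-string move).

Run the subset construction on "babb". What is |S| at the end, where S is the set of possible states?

1

Start in {s0}.
Read 'b': s0→{s4}; now {s4}.
Read 'a': s4→{s1}; now {s1}.
Read 'b': s1→{s0}; now {s0}.
Read 'b': s0→{s4}; now {s4}.
That set has 1 state.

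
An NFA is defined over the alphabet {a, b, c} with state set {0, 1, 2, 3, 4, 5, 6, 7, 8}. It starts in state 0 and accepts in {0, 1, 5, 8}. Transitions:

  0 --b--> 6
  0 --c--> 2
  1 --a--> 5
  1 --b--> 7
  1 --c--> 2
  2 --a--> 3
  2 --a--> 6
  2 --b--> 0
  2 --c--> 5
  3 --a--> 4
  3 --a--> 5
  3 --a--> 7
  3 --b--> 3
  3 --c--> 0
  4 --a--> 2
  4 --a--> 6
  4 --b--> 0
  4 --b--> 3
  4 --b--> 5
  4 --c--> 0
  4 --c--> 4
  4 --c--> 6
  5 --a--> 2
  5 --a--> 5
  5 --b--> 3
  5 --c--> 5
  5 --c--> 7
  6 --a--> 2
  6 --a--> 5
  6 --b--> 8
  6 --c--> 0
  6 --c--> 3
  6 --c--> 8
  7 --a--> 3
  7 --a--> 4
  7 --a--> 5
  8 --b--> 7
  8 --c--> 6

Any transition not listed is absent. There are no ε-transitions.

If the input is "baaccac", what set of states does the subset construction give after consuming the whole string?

{0, 3, 4, 5, 6, 7, 8}

Start in {0}.
Read 'b': 0→{6}; now {6}.
Read 'a': 6→{2, 5}; now {2, 5}.
Read 'a': 2→{3, 6}, 5→{2, 5}; now {2, 3, 5, 6}.
Read 'c': 2→{5}, 3→{0}, 5→{5, 7}, 6→{0, 3, 8}; now {0, 3, 5, 7, 8}.
Read 'c': 0→{2}, 3→{0}, 5→{5, 7}, 7→∅, 8→{6}; now {0, 2, 5, 6, 7}.
Read 'a': 0→∅, 2→{3, 6}, 5→{2, 5}, 6→{2, 5}, 7→{3, 4, 5}; now {2, 3, 4, 5, 6}.
Read 'c': 2→{5}, 3→{0}, 4→{0, 4, 6}, 5→{5, 7}, 6→{0, 3, 8}; now {0, 3, 4, 5, 6, 7, 8}.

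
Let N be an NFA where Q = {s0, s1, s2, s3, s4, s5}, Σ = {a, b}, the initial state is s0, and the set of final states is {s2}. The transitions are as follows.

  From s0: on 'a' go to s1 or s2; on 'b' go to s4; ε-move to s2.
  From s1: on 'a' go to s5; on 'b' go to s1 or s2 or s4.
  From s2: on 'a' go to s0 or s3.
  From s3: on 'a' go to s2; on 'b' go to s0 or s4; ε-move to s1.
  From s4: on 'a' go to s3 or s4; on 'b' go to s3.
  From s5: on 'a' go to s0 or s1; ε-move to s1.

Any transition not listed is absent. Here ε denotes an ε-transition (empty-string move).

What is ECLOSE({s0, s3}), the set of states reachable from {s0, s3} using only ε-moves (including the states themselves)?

{s0, s1, s2, s3}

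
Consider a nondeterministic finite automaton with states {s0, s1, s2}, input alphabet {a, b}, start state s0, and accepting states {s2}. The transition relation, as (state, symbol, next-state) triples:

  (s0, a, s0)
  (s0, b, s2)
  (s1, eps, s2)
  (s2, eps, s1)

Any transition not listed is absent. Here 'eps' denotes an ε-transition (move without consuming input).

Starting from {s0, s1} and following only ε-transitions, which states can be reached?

Begin with {s0, s1}.
ε-move s1 → s2; add s2.

{s0, s1, s2}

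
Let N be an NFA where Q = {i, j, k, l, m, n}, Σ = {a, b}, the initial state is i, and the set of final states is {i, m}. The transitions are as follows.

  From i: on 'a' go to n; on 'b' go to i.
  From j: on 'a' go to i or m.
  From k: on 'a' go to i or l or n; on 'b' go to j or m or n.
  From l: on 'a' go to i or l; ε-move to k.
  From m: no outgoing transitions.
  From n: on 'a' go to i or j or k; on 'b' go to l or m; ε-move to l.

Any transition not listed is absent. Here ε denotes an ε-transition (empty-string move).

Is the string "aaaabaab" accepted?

Start in {i}.
Read 'a': i→{n}; union {n}; ε-closure = {k, l, n}.
Read 'a': k→{i, l, n}, l→{i, l}, n→{i, j, k}; now {i, j, k, l, n}.
Read 'a': i→{n}, j→{i, m}, k→{i, l, n}, l→{i, l}, n→{i, j, k}; now {i, j, k, l, m, n}.
Read 'a': i→{n}, j→{i, m}, k→{i, l, n}, l→{i, l}, m→∅, n→{i, j, k}; now {i, j, k, l, m, n}.
Read 'b': i→{i}, j→∅, k→{j, m, n}, l→∅, m→∅, n→{l, m}; union {i, j, l, m, n}; ε-closure = {i, j, k, l, m, n}.
Read 'a': i→{n}, j→{i, m}, k→{i, l, n}, l→{i, l}, m→∅, n→{i, j, k}; now {i, j, k, l, m, n}.
Read 'a': i→{n}, j→{i, m}, k→{i, l, n}, l→{i, l}, m→∅, n→{i, j, k}; now {i, j, k, l, m, n}.
Read 'b': i→{i}, j→∅, k→{j, m, n}, l→∅, m→∅, n→{l, m}; union {i, j, l, m, n}; ε-closure = {i, j, k, l, m, n}.
The final set {i, j, k, l, m, n} contains the accepting states i, m.

Yes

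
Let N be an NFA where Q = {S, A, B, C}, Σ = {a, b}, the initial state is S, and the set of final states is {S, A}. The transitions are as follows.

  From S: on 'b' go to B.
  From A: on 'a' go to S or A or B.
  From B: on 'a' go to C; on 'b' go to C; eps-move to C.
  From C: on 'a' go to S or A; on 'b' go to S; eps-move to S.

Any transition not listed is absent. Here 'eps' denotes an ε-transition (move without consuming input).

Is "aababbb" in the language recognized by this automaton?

Start in {S}.
Read 'a': S→∅; now ∅.
The set is empty and remains empty for the remaining 6 symbols.
The final set ∅ contains no accepting state.

No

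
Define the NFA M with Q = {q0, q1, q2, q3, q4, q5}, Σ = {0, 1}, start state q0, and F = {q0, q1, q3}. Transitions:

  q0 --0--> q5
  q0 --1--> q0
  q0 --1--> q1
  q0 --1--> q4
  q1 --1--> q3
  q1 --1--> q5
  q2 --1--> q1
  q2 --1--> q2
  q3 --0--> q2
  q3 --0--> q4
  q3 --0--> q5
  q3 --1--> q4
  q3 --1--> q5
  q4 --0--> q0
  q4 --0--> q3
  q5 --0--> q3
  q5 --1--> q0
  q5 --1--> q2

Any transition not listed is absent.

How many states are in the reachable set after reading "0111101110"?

5

Start in {q0}.
Read '0': q0→{q5}; now {q5}.
Read '1': q5→{q0, q2}; now {q0, q2}.
Read '1': q0→{q0, q1, q4}, q2→{q1, q2}; now {q0, q1, q2, q4}.
Read '1': q0→{q0, q1, q4}, q1→{q3, q5}, q2→{q1, q2}, q4→∅; now {q0, q1, q2, q3, q4, q5}.
Read '1': q0→{q0, q1, q4}, q1→{q3, q5}, q2→{q1, q2}, q3→{q4, q5}, q4→∅, q5→{q0, q2}; now {q0, q1, q2, q3, q4, q5}.
Read '0': q0→{q5}, q1→∅, q2→∅, q3→{q2, q4, q5}, q4→{q0, q3}, q5→{q3}; now {q0, q2, q3, q4, q5}.
Read '1': q0→{q0, q1, q4}, q2→{q1, q2}, q3→{q4, q5}, q4→∅, q5→{q0, q2}; now {q0, q1, q2, q4, q5}.
Read '1': q0→{q0, q1, q4}, q1→{q3, q5}, q2→{q1, q2}, q4→∅, q5→{q0, q2}; now {q0, q1, q2, q3, q4, q5}.
Read '1': q0→{q0, q1, q4}, q1→{q3, q5}, q2→{q1, q2}, q3→{q4, q5}, q4→∅, q5→{q0, q2}; now {q0, q1, q2, q3, q4, q5}.
Read '0': q0→{q5}, q1→∅, q2→∅, q3→{q2, q4, q5}, q4→{q0, q3}, q5→{q3}; now {q0, q2, q3, q4, q5}.
That set has 5 states.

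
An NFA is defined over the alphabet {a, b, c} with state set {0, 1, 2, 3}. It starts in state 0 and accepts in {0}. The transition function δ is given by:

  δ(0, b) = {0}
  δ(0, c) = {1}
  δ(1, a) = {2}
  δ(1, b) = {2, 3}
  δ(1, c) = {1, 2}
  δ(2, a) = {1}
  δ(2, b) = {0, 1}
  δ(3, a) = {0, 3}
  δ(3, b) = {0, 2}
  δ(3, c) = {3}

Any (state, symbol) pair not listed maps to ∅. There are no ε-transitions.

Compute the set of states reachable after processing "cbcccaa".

{0, 3}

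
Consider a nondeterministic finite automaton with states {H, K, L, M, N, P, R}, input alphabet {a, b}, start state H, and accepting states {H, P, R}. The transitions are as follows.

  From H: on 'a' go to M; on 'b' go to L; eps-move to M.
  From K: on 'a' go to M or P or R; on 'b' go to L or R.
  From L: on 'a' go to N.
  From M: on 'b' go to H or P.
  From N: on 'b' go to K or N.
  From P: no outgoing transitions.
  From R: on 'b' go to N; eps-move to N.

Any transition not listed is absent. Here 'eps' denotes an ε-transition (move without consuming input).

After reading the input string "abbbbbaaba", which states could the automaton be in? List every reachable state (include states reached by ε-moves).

∅

Start: ε-closure({H}) = {H, M}.
Read 'a': {H, M} → {M}.
Read 'b': {M} → {H, M, P}.
Read 'b': {H, M, P} → {H, L, M, P}.
Read 'b': {H, L, M, P} → {H, L, M, P}.
Read 'b': {H, L, M, P} → {H, L, M, P}.
Read 'b': {H, L, M, P} → {H, L, M, P}.
Read 'a': {H, L, M, P} → {M, N}.
Read 'a': {M, N} → ∅.
The set is empty and remains empty for the remaining 2 symbols.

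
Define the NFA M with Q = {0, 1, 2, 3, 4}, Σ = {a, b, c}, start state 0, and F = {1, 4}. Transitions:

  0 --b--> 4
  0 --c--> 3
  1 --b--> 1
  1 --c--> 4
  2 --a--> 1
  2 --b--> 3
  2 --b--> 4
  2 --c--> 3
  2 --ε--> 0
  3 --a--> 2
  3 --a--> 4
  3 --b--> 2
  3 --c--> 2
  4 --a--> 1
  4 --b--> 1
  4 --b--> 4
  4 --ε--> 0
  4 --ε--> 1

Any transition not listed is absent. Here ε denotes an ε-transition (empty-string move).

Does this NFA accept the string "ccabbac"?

No

Start in {0}.
Read 'c': 0→{3}; now {3}.
Read 'c': 3→{2}; union {2}; ε-closure = {0, 2}.
Read 'a': 0→∅, 2→{1}; now {1}.
Read 'b': 1→{1}; now {1}.
Read 'b': 1→{1}; now {1}.
Read 'a': 1→∅; now ∅.
The set is empty and remains empty for the remaining 1 symbol.
The final set ∅ contains no accepting state.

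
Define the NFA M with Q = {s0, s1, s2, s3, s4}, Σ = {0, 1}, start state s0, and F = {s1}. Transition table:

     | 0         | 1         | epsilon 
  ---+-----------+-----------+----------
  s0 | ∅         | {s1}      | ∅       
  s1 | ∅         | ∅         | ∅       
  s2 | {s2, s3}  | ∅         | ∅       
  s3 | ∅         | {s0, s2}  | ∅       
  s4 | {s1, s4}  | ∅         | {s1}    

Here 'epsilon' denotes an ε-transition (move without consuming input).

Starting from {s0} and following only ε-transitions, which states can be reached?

Begin with {s0}.
No ε-moves leave this set, so the closure equals the set itself.

{s0}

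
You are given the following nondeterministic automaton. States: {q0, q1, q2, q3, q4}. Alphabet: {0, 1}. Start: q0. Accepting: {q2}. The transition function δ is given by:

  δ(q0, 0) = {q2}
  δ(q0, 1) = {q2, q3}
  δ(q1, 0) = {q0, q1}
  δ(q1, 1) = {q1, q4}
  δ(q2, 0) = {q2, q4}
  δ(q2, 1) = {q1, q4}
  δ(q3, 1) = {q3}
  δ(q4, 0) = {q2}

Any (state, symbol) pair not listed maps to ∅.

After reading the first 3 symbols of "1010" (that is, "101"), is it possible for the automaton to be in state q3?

Start in {q0}.
Read '1': q0→{q2, q3}; now {q2, q3}.
Read '0': q2→{q2, q4}, q3→∅; now {q2, q4}.
Read '1': q2→{q1, q4}, q4→∅; now {q1, q4}.
State q3 is not in {q1, q4}.

No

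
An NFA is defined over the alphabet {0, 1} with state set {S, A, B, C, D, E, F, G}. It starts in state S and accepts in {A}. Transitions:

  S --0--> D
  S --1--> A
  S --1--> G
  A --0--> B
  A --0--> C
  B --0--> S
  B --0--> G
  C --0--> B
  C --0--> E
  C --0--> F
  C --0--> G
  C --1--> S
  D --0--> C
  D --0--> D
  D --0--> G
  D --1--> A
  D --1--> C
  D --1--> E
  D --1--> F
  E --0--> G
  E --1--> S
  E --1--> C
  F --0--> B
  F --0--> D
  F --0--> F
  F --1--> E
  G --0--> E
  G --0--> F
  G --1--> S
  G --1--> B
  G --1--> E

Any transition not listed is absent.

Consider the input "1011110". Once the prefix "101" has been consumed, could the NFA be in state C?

Yes

Start in {S}.
Read '1': {S} → {A, G}.
Read '0': {A, G} → {B, C, E, F}.
Read '1': {B, C, E, F} → {S, C, E}.
State C is in {S, C, E}.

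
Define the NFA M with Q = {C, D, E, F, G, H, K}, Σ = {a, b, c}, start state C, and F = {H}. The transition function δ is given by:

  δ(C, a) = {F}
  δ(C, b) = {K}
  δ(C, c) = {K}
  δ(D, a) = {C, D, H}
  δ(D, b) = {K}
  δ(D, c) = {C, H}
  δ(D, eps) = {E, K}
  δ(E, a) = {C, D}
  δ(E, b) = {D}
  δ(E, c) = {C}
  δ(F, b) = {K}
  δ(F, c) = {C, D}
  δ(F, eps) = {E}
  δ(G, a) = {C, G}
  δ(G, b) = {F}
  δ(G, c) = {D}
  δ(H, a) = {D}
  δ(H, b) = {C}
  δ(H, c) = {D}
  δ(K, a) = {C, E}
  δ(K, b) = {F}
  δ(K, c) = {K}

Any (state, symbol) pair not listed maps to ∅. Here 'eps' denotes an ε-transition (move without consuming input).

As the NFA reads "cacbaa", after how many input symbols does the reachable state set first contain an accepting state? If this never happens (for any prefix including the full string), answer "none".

6

Start in {C}.
Read 'c': {C} → {K}.
Read 'a': {K} → {C, E}.
Read 'c': {C, E} → {C, K}.
Read 'b': {C, K} → {E, F, K}.
Read 'a': {E, F, K} → {C, D, E, K}.
Read 'a': {C, D, E, K} → {C, D, E, F, H, K}.
None of the earlier sets intersect F, but {C, D, E, F, H, K} does.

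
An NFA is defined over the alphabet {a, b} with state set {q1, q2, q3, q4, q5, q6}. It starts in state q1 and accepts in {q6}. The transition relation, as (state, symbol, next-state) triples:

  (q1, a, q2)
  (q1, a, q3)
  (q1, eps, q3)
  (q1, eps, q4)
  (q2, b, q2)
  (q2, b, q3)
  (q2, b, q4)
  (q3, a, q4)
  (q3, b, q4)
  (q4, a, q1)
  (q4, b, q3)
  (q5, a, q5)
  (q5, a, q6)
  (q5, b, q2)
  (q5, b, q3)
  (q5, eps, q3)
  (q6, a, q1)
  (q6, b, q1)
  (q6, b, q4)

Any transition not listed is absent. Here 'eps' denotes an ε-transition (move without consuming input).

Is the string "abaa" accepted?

No

Start: ε-closure({q1}) = {q1, q3, q4}.
Read 'a': q1→{q2, q3}, q3→{q4}, q4→{q1}; now {q1, q2, q3, q4}.
Read 'b': q1→∅, q2→{q2, q3, q4}, q3→{q4}, q4→{q3}; now {q2, q3, q4}.
Read 'a': q2→∅, q3→{q4}, q4→{q1}; union {q1, q4}; ε-closure = {q1, q3, q4}.
Read 'a': q1→{q2, q3}, q3→{q4}, q4→{q1}; now {q1, q2, q3, q4}.
The final set {q1, q2, q3, q4} contains no accepting state.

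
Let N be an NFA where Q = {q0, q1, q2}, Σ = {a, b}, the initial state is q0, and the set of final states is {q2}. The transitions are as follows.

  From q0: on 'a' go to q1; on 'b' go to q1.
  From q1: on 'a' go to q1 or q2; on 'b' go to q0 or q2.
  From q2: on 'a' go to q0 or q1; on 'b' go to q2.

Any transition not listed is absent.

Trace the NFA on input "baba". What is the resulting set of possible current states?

{q0, q1}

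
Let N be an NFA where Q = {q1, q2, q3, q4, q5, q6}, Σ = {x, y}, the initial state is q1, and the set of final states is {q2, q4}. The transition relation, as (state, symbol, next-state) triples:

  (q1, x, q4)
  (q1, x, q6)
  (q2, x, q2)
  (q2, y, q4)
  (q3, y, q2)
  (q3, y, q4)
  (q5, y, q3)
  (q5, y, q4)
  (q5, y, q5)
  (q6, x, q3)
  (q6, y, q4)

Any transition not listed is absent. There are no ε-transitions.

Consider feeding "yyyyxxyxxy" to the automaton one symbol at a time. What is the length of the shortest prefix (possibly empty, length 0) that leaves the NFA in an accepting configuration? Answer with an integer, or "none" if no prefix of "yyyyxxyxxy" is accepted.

none

Start in {q1}.
Read 'y': {q1} → ∅.
The set is empty and remains empty for the remaining 9 symbols.
No reachable set along the way intersects F.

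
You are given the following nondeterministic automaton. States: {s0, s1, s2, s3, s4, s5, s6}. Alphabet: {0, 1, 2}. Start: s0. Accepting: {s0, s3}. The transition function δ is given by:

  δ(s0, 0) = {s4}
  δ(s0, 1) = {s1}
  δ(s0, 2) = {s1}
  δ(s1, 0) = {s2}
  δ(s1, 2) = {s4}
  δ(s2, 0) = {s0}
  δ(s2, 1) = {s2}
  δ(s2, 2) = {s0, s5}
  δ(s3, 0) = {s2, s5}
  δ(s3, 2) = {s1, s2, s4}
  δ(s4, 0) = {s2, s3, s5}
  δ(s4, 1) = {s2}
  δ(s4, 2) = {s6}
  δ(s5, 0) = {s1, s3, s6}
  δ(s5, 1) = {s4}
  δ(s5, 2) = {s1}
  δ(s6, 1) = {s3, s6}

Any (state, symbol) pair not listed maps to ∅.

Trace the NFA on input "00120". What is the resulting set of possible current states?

Start in {s0}.
Read '0': s0→{s4}; now {s4}.
Read '0': s4→{s2, s3, s5}; now {s2, s3, s5}.
Read '1': s2→{s2}, s3→∅, s5→{s4}; now {s2, s4}.
Read '2': s2→{s0, s5}, s4→{s6}; now {s0, s5, s6}.
Read '0': s0→{s4}, s5→{s1, s3, s6}, s6→∅; now {s1, s3, s4, s6}.

{s1, s3, s4, s6}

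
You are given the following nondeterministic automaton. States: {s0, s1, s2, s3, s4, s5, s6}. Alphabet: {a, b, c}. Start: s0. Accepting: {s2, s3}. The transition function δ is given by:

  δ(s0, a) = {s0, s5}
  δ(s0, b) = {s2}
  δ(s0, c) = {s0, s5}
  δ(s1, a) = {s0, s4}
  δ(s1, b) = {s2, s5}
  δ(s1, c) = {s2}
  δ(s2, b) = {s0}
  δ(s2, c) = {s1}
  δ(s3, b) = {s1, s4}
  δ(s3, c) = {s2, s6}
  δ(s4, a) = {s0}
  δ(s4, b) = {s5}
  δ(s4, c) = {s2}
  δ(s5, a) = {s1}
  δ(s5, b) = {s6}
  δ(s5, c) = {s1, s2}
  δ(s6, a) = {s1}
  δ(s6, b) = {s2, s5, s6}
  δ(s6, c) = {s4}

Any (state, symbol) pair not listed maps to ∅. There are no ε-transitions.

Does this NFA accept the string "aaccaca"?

No

Start in {s0}.
Read 'a': s0→{s0, s5}; now {s0, s5}.
Read 'a': s0→{s0, s5}, s5→{s1}; now {s0, s1, s5}.
Read 'c': s0→{s0, s5}, s1→{s2}, s5→{s1, s2}; now {s0, s1, s2, s5}.
Read 'c': s0→{s0, s5}, s1→{s2}, s2→{s1}, s5→{s1, s2}; now {s0, s1, s2, s5}.
Read 'a': s0→{s0, s5}, s1→{s0, s4}, s2→∅, s5→{s1}; now {s0, s1, s4, s5}.
Read 'c': s0→{s0, s5}, s1→{s2}, s4→{s2}, s5→{s1, s2}; now {s0, s1, s2, s5}.
Read 'a': s0→{s0, s5}, s1→{s0, s4}, s2→∅, s5→{s1}; now {s0, s1, s4, s5}.
The final set {s0, s1, s4, s5} contains no accepting state.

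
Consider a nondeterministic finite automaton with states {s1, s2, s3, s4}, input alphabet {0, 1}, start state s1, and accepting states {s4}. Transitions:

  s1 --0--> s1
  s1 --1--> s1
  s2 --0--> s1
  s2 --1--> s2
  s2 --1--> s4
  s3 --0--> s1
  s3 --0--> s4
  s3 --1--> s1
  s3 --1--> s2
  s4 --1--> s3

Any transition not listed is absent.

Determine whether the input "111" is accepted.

No

Start in {s1}.
Read '1': {s1} → {s1}.
Read '1': {s1} → {s1}.
Read '1': {s1} → {s1}.
The final set {s1} contains no accepting state.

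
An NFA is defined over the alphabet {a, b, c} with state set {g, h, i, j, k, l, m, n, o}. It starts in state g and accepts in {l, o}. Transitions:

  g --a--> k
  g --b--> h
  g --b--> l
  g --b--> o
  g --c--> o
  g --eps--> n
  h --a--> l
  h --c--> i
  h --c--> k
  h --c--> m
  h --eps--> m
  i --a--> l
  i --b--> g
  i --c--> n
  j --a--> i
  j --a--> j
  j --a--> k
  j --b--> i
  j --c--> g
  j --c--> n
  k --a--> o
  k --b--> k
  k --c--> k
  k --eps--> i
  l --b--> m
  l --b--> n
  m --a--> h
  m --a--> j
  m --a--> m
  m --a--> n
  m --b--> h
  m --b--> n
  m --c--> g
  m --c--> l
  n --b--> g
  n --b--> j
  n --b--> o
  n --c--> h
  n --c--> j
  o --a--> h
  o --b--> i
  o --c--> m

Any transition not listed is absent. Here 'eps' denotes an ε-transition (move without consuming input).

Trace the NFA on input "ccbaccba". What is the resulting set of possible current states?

{h, i, j, k, l, m, n, o}

Start: ε-closure({g}) = {g, n}.
Read 'c': g→{o}, n→{h, j}; union {h, j, o}; ε-closure = {h, j, m, o}.
Read 'c': h→{i, k, m}, j→{g, n}, m→{g, l}, o→{m}; now {g, i, k, l, m, n}.
Read 'b': g→{h, l, o}, i→{g}, k→{k}, l→{m, n}, m→{h, n}, n→{g, j, o}; union {g, h, j, k, l, m, n, o}; ε-closure = {g, h, i, j, k, l, m, n, o}.
Read 'a': g→{k}, h→{l}, i→{l}, j→{i, j, k}, k→{o}, l→∅, m→{h, j, m, n}, n→∅, o→{h}; now {h, i, j, k, l, m, n, o}.
Read 'c': h→{i, k, m}, i→{n}, j→{g, n}, k→{k}, l→∅, m→{g, l}, n→{h, j}, o→{m}; now {g, h, i, j, k, l, m, n}.
Read 'c': g→{o}, h→{i, k, m}, i→{n}, j→{g, n}, k→{k}, l→∅, m→{g, l}, n→{h, j}; now {g, h, i, j, k, l, m, n, o}.
Read 'b': g→{h, l, o}, h→∅, i→{g}, j→{i}, k→{k}, l→{m, n}, m→{h, n}, n→{g, j, o}, o→{i}; now {g, h, i, j, k, l, m, n, o}.
Read 'a': g→{k}, h→{l}, i→{l}, j→{i, j, k}, k→{o}, l→∅, m→{h, j, m, n}, n→∅, o→{h}; now {h, i, j, k, l, m, n, o}.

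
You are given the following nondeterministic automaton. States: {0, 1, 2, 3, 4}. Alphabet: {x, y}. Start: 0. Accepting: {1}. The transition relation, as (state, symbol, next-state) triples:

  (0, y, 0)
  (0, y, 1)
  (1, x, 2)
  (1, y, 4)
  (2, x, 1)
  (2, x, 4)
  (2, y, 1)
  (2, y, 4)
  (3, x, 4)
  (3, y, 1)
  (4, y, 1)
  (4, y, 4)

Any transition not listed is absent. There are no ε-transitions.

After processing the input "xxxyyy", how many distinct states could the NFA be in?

Start in {0}.
Read 'x': 0→∅; now ∅.
The set is empty and remains empty for the remaining 5 symbols.
That set has 0 states.

0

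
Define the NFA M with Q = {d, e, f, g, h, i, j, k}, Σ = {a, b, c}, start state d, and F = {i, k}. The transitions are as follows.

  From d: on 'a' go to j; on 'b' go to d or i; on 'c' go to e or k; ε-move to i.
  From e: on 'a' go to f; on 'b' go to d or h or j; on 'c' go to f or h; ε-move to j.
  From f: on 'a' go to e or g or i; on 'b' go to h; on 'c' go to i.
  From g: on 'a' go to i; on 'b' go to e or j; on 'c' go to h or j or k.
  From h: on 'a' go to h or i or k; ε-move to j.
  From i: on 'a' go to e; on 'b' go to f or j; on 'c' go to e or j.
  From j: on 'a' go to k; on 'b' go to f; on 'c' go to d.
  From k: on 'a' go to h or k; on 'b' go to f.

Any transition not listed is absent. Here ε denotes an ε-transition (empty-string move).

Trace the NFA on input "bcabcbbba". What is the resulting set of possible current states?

{e, g, h, i, j, k}

Start: ε-closure({d}) = {d, i}.
Read 'b': d→{d, i}, i→{f, j}; now {d, f, i, j}.
Read 'c': d→{e, k}, f→{i}, i→{e, j}, j→{d}; now {d, e, i, j, k}.
Read 'a': d→{j}, e→{f}, i→{e}, j→{k}, k→{h, k}; now {e, f, h, j, k}.
Read 'b': e→{d, h, j}, f→{h}, h→∅, j→{f}, k→{f}; union {d, f, h, j}; ε-closure = {d, f, h, i, j}.
Read 'c': d→{e, k}, f→{i}, h→∅, i→{e, j}, j→{d}; now {d, e, i, j, k}.
Read 'b': d→{d, i}, e→{d, h, j}, i→{f, j}, j→{f}, k→{f}; now {d, f, h, i, j}.
Read 'b': d→{d, i}, f→{h}, h→∅, i→{f, j}, j→{f}; now {d, f, h, i, j}.
Read 'b': d→{d, i}, f→{h}, h→∅, i→{f, j}, j→{f}; now {d, f, h, i, j}.
Read 'a': d→{j}, f→{e, g, i}, h→{h, i, k}, i→{e}, j→{k}; now {e, g, h, i, j, k}.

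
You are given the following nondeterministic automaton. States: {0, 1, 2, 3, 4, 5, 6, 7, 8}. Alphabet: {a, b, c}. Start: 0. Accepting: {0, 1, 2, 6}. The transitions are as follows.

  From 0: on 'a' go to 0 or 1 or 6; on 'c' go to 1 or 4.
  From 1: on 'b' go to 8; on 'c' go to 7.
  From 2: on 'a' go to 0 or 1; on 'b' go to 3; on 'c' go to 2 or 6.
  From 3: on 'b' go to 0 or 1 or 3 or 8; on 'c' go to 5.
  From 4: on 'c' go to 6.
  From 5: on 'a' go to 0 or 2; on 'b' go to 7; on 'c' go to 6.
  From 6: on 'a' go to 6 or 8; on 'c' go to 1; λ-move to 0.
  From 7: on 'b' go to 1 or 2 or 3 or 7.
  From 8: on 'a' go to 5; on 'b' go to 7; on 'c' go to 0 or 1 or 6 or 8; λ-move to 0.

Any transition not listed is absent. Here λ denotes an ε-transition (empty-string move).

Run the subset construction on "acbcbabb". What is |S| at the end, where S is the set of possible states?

4

Start in {0}.
Read 'a': {0} → {0, 1, 6}.
Read 'c': {0, 1, 6} → {1, 4, 7}.
Read 'b': {1, 4, 7} → {0, 1, 2, 3, 7, 8}.
Read 'c': {0, 1, 2, 3, 7, 8} → {0, 1, 2, 4, 5, 6, 7, 8}.
Read 'b': {0, 1, 2, 4, 5, 6, 7, 8} → {0, 1, 2, 3, 7, 8}.
Read 'a': {0, 1, 2, 3, 7, 8} → {0, 1, 5, 6}.
Read 'b': {0, 1, 5, 6} → {0, 7, 8}.
Read 'b': {0, 7, 8} → {1, 2, 3, 7}.
That set has 4 states.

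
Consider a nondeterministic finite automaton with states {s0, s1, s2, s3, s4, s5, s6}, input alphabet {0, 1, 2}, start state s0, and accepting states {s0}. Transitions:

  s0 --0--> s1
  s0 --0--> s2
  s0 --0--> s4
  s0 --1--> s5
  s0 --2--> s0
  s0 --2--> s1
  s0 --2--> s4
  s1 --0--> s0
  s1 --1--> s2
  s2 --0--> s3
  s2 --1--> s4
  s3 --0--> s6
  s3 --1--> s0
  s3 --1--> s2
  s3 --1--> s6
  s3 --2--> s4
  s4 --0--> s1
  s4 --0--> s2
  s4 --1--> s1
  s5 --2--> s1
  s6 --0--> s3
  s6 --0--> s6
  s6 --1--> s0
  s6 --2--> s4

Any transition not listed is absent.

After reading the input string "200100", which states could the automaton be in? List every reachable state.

{s0, s1, s2, s3, s4, s6}

Start in {s0}.
Read '2': s0→{s0, s1, s4}; now {s0, s1, s4}.
Read '0': s0→{s1, s2, s4}, s1→{s0}, s4→{s1, s2}; now {s0, s1, s2, s4}.
Read '0': s0→{s1, s2, s4}, s1→{s0}, s2→{s3}, s4→{s1, s2}; now {s0, s1, s2, s3, s4}.
Read '1': s0→{s5}, s1→{s2}, s2→{s4}, s3→{s0, s2, s6}, s4→{s1}; now {s0, s1, s2, s4, s5, s6}.
Read '0': s0→{s1, s2, s4}, s1→{s0}, s2→{s3}, s4→{s1, s2}, s5→∅, s6→{s3, s6}; now {s0, s1, s2, s3, s4, s6}.
Read '0': s0→{s1, s2, s4}, s1→{s0}, s2→{s3}, s3→{s6}, s4→{s1, s2}, s6→{s3, s6}; now {s0, s1, s2, s3, s4, s6}.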